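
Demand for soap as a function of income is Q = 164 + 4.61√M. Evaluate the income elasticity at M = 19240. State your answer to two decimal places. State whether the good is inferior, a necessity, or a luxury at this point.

0.40 (necessity)

At M = 19240: Q = 803.445.
dQ/dM = 4.61/(2√M) = 0.0166176 at this income.
η = (dQ/dM)·(M/Q) = 0.0166176 × (19240/803.445) = 0.40.
Since 0 < η < 1, the good is a necessity.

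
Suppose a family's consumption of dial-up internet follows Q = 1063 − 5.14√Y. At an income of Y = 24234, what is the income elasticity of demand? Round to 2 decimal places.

At Y = 24234: Q = 262.842.
dQ/dY = -5.14/(2√Y) = -0.016509 at this income.
η = (dQ/dY)·(Y/Q) = -0.016509 × (24234/262.842) = -1.52.

-1.52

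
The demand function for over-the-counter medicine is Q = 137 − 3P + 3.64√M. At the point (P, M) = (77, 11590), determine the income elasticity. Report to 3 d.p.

At P = 77, M = 11590: Q = 297.871.
Holding P constant, ∂Q/∂M = 3.64/(2√M) = 0.0169056.
η_M = (∂Q/∂M)·(M/Q) = 0.0169056 × (11590/297.871) = 0.658.

0.658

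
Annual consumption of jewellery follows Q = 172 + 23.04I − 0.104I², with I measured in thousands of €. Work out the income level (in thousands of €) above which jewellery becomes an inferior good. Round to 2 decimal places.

110.77

dQ/dI = 23.04 − 0.208I.
The good is inferior where dQ/dI < 0. Setting dQ/dI = 0 gives I = 23.04 / 0.208 = 110.77.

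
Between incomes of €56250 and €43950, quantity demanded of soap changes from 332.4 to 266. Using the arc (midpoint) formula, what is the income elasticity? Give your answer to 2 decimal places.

ΔQ = 266 − 332.4 = -66.4; midpoint Q̄ = (332.4 + 266)/2 = 299.2.
ΔI = 43950 − 56250 = -12300; midpoint Ī = (56250 + 43950)/2 = 50100.
η = (ΔQ/Q̄) ÷ (ΔI/Ī) = (-66.4/299.2) ÷ (-12300/50100) = 0.90.

0.90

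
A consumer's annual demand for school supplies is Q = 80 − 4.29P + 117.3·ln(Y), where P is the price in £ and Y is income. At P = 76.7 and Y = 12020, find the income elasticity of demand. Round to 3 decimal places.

0.138

At P = 76.7, Y = 12020: Q = 852.912.
Holding P constant, ∂Q/∂Y = 117.3/Y = 0.00975874.
η_Y = (∂Q/∂Y)·(Y/Q) = 0.00975874 × (12020/852.912) = 0.138.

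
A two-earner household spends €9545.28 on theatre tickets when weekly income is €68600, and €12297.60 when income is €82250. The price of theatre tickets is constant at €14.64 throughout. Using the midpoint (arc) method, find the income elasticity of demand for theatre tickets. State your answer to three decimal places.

1.393

With a constant price, Q₁ = 9545.28/14.64 = 652.000 and Q₂ = 12297.60/14.64 = 840.000 (equivalently, work directly with expenditure since P cancels).
Midpoint %ΔQ = (12297.60 − 9545.28)/10921.44 = 0.25201; midpoint %ΔI = (82250 − 68600)/75425 = 0.18097.
η = 0.25201 / 0.18097 = 1.393.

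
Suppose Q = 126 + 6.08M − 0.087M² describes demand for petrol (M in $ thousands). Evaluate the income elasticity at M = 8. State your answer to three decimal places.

0.222

At M = 8: Q = 169.0720.
dQ/dM = 6.08 − 0.174M = 4.68800.
η = (dQ/dM)·(M/Q) = 4.68800 × (8/169.0720) = 0.222.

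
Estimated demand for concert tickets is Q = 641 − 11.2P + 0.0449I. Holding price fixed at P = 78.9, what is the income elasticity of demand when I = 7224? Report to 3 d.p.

At P = 78.9, I = 7224: Q = 81.678.
Holding P constant, ∂Q/∂I = 0.0449.
η_I = (∂Q/∂I)·(I/Q) = 0.0449 × (7224/81.678) = 3.971.

3.971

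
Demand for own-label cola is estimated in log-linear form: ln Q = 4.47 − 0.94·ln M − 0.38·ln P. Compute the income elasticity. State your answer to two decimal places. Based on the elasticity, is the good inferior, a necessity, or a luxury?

-0.94 (inferior good)

In a log-linear demand, the coefficient on ln M is the income elasticity.
So η = -0.94.
η < 0 ⇒ inferior good.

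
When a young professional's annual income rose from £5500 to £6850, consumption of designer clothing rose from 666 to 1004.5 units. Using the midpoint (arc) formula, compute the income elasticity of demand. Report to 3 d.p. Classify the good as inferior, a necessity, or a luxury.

1.854 (luxury)

ΔQ = 1004.5 − 666 = 338.5; midpoint Q̄ = (666 + 1004.5)/2 = 835.25.
ΔI = 6850 − 5500 = 1350; midpoint Ī = (5500 + 6850)/2 = 6175.
η = (ΔQ/Q̄) ÷ (ΔI/Ī) = (338.5/835.25) ÷ (1350/6175) = 1.854.
η > 1 ⇒ luxury.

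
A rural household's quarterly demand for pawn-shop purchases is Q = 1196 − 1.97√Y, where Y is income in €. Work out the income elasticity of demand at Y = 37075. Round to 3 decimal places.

-0.232

At Y = 37075: Q = 816.679.
dQ/dY = -1.97/(2√Y) = -0.00511559 at this income.
η = (dQ/dY)·(Y/Q) = -0.00511559 × (37075/816.679) = -0.232.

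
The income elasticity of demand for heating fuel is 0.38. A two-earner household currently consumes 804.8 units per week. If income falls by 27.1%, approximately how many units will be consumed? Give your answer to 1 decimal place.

721.9

%ΔQ ≈ η × %ΔI = 0.38 × (-27.1%) = -10.298%.
New Q ≈ 804.8 × (1 − 0.10298) = 721.9.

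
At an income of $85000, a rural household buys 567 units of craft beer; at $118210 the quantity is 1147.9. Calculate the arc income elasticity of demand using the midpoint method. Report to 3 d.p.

2.073

ΔQ = 1147.9 − 567 = 580.9; midpoint Q̄ = (567 + 1147.9)/2 = 857.45.
ΔI = 118210 − 85000 = 33210; midpoint Ī = (85000 + 118210)/2 = 101605.
η = (ΔQ/Q̄) ÷ (ΔI/Ī) = (580.9/857.45) ÷ (33210/101605) = 2.073.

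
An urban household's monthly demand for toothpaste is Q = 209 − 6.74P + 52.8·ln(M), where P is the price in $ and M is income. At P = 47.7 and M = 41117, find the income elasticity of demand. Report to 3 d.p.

0.118

At P = 47.7, M = 41117: Q = 448.459.
Holding P constant, ∂Q/∂M = 52.8/M = 0.00128414.
η_M = (∂Q/∂M)·(M/Q) = 0.00128414 × (41117/448.459) = 0.118.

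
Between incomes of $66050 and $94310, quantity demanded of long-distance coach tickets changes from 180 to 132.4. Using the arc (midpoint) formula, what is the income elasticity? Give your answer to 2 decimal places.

ΔQ = 132.4 − 180 = -47.6; midpoint Q̄ = (180 + 132.4)/2 = 156.2.
ΔI = 94310 − 66050 = 28260; midpoint Ī = (66050 + 94310)/2 = 80180.
η = (ΔQ/Q̄) ÷ (ΔI/Ī) = (-47.6/156.2) ÷ (28260/80180) = -0.86.

-0.86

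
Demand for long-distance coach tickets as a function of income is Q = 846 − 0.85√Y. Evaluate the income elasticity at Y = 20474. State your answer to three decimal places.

At Y = 20474: Q = 724.376.
dQ/dY = -0.85/(2√Y) = -0.00297021 at this income.
η = (dQ/dY)·(Y/Q) = -0.00297021 × (20474/724.376) = -0.084.

-0.084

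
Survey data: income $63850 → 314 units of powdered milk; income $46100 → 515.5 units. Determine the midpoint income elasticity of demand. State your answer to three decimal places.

ΔQ = 515.5 − 314 = 201.5; midpoint Q̄ = (314 + 515.5)/2 = 414.75.
ΔI = 46100 − 63850 = -17750; midpoint Ī = (63850 + 46100)/2 = 54975.
η = (ΔQ/Q̄) ÷ (ΔI/Ī) = (201.5/414.75) ÷ (-17750/54975) = -1.505.

-1.505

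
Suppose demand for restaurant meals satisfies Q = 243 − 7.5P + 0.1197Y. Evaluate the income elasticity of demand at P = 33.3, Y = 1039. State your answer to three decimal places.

1.057

At P = 33.3, Y = 1039: Q = 117.618.
Holding P constant, ∂Q/∂Y = 0.1197.
η_Y = (∂Q/∂Y)·(Y/Q) = 0.1197 × (1039/117.618) = 1.057.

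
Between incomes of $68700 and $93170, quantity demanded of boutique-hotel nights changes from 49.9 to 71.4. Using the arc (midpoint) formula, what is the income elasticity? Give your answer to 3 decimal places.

1.172

ΔQ = 71.4 − 49.9 = 21.5; midpoint Q̄ = (49.9 + 71.4)/2 = 60.65.
ΔI = 93170 − 68700 = 24470; midpoint Ī = (68700 + 93170)/2 = 80935.
η = (ΔQ/Q̄) ÷ (ΔI/Ī) = (21.5/60.65) ÷ (24470/80935) = 1.172.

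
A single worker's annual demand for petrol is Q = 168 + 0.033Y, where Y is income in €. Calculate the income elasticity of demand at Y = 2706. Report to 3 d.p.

0.347

At Y = 2706: Q = 257.298.
dQ/dY = 0.033.
η = (dQ/dY)·(Y/Q) = 0.033 × (2706/257.298) = 0.347.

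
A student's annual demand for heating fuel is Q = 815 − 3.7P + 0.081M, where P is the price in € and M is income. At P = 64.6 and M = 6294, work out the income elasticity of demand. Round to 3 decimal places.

At P = 64.6, M = 6294: Q = 1085.794.
Holding P constant, ∂Q/∂M = 0.081.
η_M = (∂Q/∂M)·(M/Q) = 0.081 × (6294/1085.794) = 0.470.

0.470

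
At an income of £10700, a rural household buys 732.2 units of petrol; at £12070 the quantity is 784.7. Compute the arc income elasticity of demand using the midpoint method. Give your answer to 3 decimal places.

0.575

ΔQ = 784.7 − 732.2 = 52.5; midpoint Q̄ = (732.2 + 784.7)/2 = 758.45.
ΔI = 12070 − 10700 = 1370; midpoint Ī = (10700 + 12070)/2 = 11385.
η = (ΔQ/Q̄) ÷ (ΔI/Ī) = (52.5/758.45) ÷ (1370/11385) = 0.575.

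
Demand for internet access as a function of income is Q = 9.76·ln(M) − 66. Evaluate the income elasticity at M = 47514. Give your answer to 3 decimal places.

At M = 47514: Q = 39.103.
dQ/dM = 9.76/M = 0.000205413 at this income.
η = (dQ/dM)·(M/Q) = 0.000205413 × (47514/39.103) = 0.250.

0.250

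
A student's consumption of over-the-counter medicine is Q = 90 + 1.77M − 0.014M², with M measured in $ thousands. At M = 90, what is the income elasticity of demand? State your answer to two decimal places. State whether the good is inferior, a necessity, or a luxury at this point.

-0.50 (inferior good)

At M = 90: Q = 135.9000.
dQ/dM = 1.77 − 0.028M = -0.75000.
η = (dQ/dM)·(M/Q) = -0.75000 × (90/135.9000) = -0.50.
η < 0 ⇒ inferior good.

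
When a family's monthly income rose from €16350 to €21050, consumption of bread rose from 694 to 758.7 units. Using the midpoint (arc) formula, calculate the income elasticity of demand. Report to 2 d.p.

ΔQ = 758.7 − 694 = 64.7; midpoint Q̄ = (694 + 758.7)/2 = 726.35.
ΔI = 21050 − 16350 = 4700; midpoint Ī = (16350 + 21050)/2 = 18700.
η = (ΔQ/Q̄) ÷ (ΔI/Ī) = (64.7/726.35) ÷ (4700/18700) = 0.35.

0.35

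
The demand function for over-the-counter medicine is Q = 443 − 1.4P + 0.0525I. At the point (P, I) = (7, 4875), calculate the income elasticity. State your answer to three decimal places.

At P = 7, I = 4875: Q = 689.138.
Holding P constant, ∂Q/∂I = 0.0525.
η_I = (∂Q/∂I)·(I/Q) = 0.0525 × (4875/689.138) = 0.371.

0.371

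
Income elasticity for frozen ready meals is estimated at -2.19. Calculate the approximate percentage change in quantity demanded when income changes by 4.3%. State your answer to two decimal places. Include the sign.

%ΔQ ≈ η × %ΔI = -2.19 × 4.3% = -9.42%.

-9.42%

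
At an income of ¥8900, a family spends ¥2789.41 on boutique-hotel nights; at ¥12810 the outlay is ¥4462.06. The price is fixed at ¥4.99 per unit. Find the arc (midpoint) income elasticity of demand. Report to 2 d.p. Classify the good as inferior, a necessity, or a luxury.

With a constant price, Q₁ = 2789.41/4.99 = 559.000 and Q₂ = 4462.06/4.99 = 894.200 (equivalently, work directly with expenditure since P cancels).
Midpoint %ΔQ = (4462.06 − 2789.41)/3625.74 = 0.46133; midpoint %ΔI = (12810 − 8900)/10855 = 0.36020.
η = 0.46133 / 0.36020 = 1.28.
η > 1 ⇒ luxury.

1.28 (luxury)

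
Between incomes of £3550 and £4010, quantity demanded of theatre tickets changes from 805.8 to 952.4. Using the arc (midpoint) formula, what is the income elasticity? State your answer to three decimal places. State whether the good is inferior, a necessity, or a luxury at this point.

ΔQ = 952.4 − 805.8 = 146.6; midpoint Q̄ = (805.8 + 952.4)/2 = 879.1.
ΔI = 4010 − 3550 = 460; midpoint Ī = (3550 + 4010)/2 = 3780.
η = (ΔQ/Q̄) ÷ (ΔI/Ī) = (146.6/879.1) ÷ (460/3780) = 1.370.
η > 1 ⇒ luxury.

1.370 (luxury)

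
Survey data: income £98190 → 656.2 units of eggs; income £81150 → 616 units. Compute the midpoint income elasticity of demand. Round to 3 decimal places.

ΔQ = 616 − 656.2 = -40.2; midpoint Q̄ = (656.2 + 616)/2 = 636.1.
ΔI = 81150 − 98190 = -17040; midpoint Ī = (98190 + 81150)/2 = 89670.
η = (ΔQ/Q̄) ÷ (ΔI/Ī) = (-40.2/636.1) ÷ (-17040/89670) = 0.333.

0.333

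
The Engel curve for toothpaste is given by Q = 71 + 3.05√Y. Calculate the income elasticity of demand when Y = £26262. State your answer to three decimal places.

At Y = 26262: Q = 565.269.
dQ/dY = 3.05/(2√Y) = 0.00941035 at this income.
η = (dQ/dY)·(Y/Q) = 0.00941035 × (26262/565.269) = 0.437.

0.437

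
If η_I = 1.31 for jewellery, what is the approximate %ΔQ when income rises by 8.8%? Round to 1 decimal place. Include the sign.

%ΔQ ≈ η × %ΔI = 1.31 × 8.8% = 11.5%.

11.5%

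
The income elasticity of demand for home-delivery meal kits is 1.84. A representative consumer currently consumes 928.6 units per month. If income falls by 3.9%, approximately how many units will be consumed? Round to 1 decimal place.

%ΔQ ≈ η × %ΔI = 1.84 × (-3.9%) = -7.176%.
New Q ≈ 928.6 × (1 − 0.07176) = 862.0.

862.0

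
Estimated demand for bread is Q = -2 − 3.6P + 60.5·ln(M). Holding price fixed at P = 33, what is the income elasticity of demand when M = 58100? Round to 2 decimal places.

0.11

At P = 33, M = 58100: Q = 542.880.
Holding P constant, ∂Q/∂M = 60.5/M = 0.00104131.
η_M = (∂Q/∂M)·(M/Q) = 0.00104131 × (58100/542.880) = 0.11.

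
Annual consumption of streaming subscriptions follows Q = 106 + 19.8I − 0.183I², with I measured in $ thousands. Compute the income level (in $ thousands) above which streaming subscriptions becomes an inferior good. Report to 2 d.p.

dQ/dI = 19.8 − 0.366I.
The good is inferior where dQ/dI < 0. Setting dQ/dI = 0 gives I = 19.8 / 0.366 = 54.10.

54.10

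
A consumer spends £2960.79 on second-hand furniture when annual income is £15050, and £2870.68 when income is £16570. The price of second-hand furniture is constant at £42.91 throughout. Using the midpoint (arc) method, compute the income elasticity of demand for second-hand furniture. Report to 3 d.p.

-0.321

With a constant price, Q₁ = 2960.79/42.91 = 69.000 and Q₂ = 2870.68/42.91 = 66.900 (equivalently, work directly with expenditure since P cancels).
Midpoint %ΔQ = (2870.68 − 2960.79)/2915.73 = -0.03090; midpoint %ΔI = (16570 − 15050)/15810 = 0.09614.
η = -0.03090 / 0.09614 = -0.321.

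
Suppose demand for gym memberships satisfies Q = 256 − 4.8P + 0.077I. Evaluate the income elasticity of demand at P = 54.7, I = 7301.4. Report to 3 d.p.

At P = 54.7, I = 7301.4: Q = 555.648.
Holding P constant, ∂Q/∂I = 0.077.
η_I = (∂Q/∂I)·(I/Q) = 0.077 × (7301.4/555.648) = 1.012.

1.012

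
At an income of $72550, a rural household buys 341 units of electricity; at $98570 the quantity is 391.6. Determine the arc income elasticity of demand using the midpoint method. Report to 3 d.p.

ΔQ = 391.6 − 341 = 50.6; midpoint Q̄ = (341 + 391.6)/2 = 366.3.
ΔI = 98570 − 72550 = 26020; midpoint Ī = (72550 + 98570)/2 = 85560.
η = (ΔQ/Q̄) ÷ (ΔI/Ī) = (50.6/366.3) ÷ (26020/85560) = 0.454.

0.454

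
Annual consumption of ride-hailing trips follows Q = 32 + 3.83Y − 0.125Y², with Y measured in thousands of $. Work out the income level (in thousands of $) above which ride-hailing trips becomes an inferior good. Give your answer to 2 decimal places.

15.32

dQ/dY = 3.83 − 0.25Y.
The good is inferior where dQ/dY < 0. Setting dQ/dY = 0 gives Y = 3.83 / 0.25 = 15.32.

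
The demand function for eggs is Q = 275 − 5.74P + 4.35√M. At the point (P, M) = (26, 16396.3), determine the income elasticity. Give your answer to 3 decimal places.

At P = 26, M = 16396.3: Q = 682.769.
Holding P constant, ∂Q/∂M = 4.35/(2√M) = 0.0169858.
η_M = (∂Q/∂M)·(M/Q) = 0.0169858 × (16396.3/682.769) = 0.408.

0.408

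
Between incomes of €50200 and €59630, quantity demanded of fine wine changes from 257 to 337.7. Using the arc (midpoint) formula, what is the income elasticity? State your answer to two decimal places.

1.58

ΔQ = 337.7 − 257 = 80.7; midpoint Q̄ = (257 + 337.7)/2 = 297.35.
ΔI = 59630 − 50200 = 9430; midpoint Ī = (50200 + 59630)/2 = 54915.
η = (ΔQ/Q̄) ÷ (ΔI/Ī) = (80.7/297.35) ÷ (9430/54915) = 1.58.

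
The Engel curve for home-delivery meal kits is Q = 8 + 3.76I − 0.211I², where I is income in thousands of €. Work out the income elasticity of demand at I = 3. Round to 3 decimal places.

0.430

At I = 3: Q = 17.3810.
dQ/dI = 3.76 − 0.422I = 2.49400.
η = (dQ/dI)·(I/Q) = 2.49400 × (3/17.3810) = 0.430.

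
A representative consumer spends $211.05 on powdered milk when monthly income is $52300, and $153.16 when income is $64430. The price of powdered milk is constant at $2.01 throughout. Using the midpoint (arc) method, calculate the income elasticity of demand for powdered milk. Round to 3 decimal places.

With a constant price, Q₁ = 211.05/2.01 = 105.000 and Q₂ = 153.16/2.01 = 76.199 (equivalently, work directly with expenditure since P cancels).
Midpoint %ΔQ = (153.16 − 211.05)/182.11 = -0.31789; midpoint %ΔI = (64430 − 52300)/58365 = 0.20783.
η = -0.31789 / 0.20783 = -1.530.

-1.530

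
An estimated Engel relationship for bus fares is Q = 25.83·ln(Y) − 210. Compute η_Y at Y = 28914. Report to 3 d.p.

At Y = 28914: Q = 55.328.
dQ/dY = 25.83/Y = 0.000893339 at this income.
η = (dQ/dY)·(Y/Q) = 0.000893339 × (28914/55.328) = 0.467.

0.467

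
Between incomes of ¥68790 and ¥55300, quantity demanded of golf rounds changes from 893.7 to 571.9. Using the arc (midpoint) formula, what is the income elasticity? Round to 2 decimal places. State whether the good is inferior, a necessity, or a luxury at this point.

ΔQ = 571.9 − 893.7 = -321.8; midpoint Q̄ = (893.7 + 571.9)/2 = 732.8.
ΔI = 55300 − 68790 = -13490; midpoint Ī = (68790 + 55300)/2 = 62045.
η = (ΔQ/Q̄) ÷ (ΔI/Ī) = (-321.8/732.8) ÷ (-13490/62045) = 2.02.
η > 1 ⇒ luxury.

2.02 (luxury)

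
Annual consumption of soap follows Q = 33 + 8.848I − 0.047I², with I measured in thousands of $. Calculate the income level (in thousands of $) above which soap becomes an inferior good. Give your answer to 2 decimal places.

94.13

dQ/dI = 8.848 − 0.094I.
The good is inferior where dQ/dI < 0. Setting dQ/dI = 0 gives I = 8.848 / 0.094 = 94.13.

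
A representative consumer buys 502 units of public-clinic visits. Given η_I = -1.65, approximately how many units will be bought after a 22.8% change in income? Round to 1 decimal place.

%ΔQ ≈ η × %ΔI = -1.65 × 22.8% = -37.62%.
New Q ≈ 502 × (1 − 0.3762) = 313.1.

313.1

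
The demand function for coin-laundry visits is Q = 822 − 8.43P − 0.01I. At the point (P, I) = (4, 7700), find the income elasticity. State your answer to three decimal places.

-0.108

At P = 4, I = 7700: Q = 711.280.
Holding P constant, ∂Q/∂I = −0.01.
η_I = (∂Q/∂I)·(I/Q) = -0.01 × (7700/711.280) = -0.108.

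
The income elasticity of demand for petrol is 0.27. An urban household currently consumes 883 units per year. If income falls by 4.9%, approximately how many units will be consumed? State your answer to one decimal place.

%ΔQ ≈ η × %ΔI = 0.27 × (-4.9%) = -1.323%.
New Q ≈ 883 × (1 − 0.01323) = 871.3.

871.3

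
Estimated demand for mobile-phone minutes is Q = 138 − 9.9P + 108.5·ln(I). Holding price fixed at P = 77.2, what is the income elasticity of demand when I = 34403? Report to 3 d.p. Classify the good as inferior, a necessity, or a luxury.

0.214 (necessity)

At P = 77.2, I = 34403: Q = 507.100.
Holding P constant, ∂Q/∂I = 108.5/I = 0.00315379.
η_I = (∂Q/∂I)·(I/Q) = 0.00315379 × (34403/507.100) = 0.214.
Since 0 < η < 1, this is a necessity.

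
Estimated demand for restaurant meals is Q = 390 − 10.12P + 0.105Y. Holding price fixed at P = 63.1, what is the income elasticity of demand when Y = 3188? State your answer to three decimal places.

At P = 63.1, Y = 3188: Q = 86.168.
Holding P constant, ∂Q/∂Y = 0.105.
η_Y = (∂Q/∂Y)·(Y/Q) = 0.105 × (3188/86.168) = 3.885.

3.885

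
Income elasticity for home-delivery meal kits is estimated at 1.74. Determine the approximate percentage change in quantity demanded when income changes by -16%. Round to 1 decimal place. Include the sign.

%ΔQ ≈ η × %ΔI = 1.74 × (-16%) = -27.8%.

-27.8%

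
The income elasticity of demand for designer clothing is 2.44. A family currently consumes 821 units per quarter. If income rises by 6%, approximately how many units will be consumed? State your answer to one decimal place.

%ΔQ ≈ η × %ΔI = 2.44 × 6% = 14.64%.
New Q ≈ 821 × (1 + 0.1464) = 941.2.

941.2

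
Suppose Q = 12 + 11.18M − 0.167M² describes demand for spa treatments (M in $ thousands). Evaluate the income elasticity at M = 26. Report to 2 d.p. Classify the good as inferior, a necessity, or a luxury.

At M = 26: Q = 189.7880.
dQ/dM = 11.18 − 0.334M = 2.49600.
η = (dQ/dM)·(M/Q) = 2.49600 × (26/189.7880) = 0.34.
0 < η < 1 ⇒ necessity.

0.34 (necessity)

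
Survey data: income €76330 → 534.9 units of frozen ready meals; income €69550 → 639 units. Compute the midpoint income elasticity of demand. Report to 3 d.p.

ΔQ = 639 − 534.9 = 104.1; midpoint Q̄ = (534.9 + 639)/2 = 586.95.
ΔI = 69550 − 76330 = -6780; midpoint Ī = (76330 + 69550)/2 = 72940.
η = (ΔQ/Q̄) ÷ (ΔI/Ī) = (104.1/586.95) ÷ (-6780/72940) = -1.908.

-1.908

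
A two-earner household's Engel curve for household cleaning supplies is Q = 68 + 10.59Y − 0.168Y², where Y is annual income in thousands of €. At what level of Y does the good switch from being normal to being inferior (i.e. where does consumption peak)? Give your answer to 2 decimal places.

31.52

dQ/dY = 10.59 − 0.336Y.
The good is inferior where dQ/dY < 0. Setting dQ/dY = 0 gives Y = 10.59 / 0.336 = 31.52.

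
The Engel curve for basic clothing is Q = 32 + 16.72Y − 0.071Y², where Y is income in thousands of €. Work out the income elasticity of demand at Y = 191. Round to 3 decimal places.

-3.127

At Y = 191: Q = 635.3690.
dQ/dY = 16.72 − 0.142Y = -10.40200.
η = (dQ/dY)·(Y/Q) = -10.40200 × (191/635.3690) = -3.127.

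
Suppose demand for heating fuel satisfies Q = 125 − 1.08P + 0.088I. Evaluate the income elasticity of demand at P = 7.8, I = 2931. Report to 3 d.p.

At P = 7.8, I = 2931: Q = 374.504.
Holding P constant, ∂Q/∂I = 0.088.
η_I = (∂Q/∂I)·(I/Q) = 0.088 × (2931/374.504) = 0.689.

0.689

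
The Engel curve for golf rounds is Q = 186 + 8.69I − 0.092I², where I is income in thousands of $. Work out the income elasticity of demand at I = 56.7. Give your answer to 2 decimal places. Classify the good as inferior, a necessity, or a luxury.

-0.26 (inferior good)

At I = 56.7: Q = 382.9531.
dQ/dI = 8.69 − 0.184I = -1.74280.
η = (dQ/dI)·(I/Q) = -1.74280 × (56.7/382.9531) = -0.26.
η < 0 ⇒ inferior good.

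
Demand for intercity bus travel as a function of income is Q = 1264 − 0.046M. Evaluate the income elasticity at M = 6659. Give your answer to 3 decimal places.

-0.320

At M = 6659: Q = 957.686.
dQ/dM = −0.046.
η = (dQ/dM)·(M/Q) = -0.046 × (6659/957.686) = -0.320.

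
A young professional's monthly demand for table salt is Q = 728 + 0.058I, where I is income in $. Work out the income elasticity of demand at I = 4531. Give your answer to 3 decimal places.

At I = 4531: Q = 990.798.
dQ/dI = 0.058.
η = (dQ/dI)·(I/Q) = 0.058 × (4531/990.798) = 0.265.

0.265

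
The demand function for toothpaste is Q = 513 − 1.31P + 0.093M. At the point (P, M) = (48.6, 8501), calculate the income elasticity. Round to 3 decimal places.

0.638

At P = 48.6, M = 8501: Q = 1239.927.
Holding P constant, ∂Q/∂M = 0.093.
η_M = (∂Q/∂M)·(M/Q) = 0.093 × (8501/1239.927) = 0.638.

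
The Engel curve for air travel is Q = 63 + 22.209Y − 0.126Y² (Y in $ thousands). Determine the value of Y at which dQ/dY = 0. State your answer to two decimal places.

dQ/dY = 22.209 − 0.252Y.
The good is inferior where dQ/dY < 0. Setting dQ/dY = 0 gives Y = 22.209 / 0.252 = 88.13.

88.13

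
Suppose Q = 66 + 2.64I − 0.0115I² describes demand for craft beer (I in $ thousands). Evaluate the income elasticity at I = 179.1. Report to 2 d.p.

At I = 179.1: Q = 169.9407.
dQ/dI = 2.64 − 0.023I = -1.47930.
η = (dQ/dI)·(I/Q) = -1.47930 × (179.1/169.9407) = -1.56.

-1.56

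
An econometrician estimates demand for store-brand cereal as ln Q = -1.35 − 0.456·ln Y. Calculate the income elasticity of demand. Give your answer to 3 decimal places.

In a log-linear demand, the coefficient on ln Y is the income elasticity.
So η = -0.456.

-0.456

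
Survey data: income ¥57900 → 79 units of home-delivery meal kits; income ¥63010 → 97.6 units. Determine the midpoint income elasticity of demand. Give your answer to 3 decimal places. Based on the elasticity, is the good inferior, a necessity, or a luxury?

ΔQ = 97.6 − 79 = 18.6; midpoint Q̄ = (79 + 97.6)/2 = 88.3.
ΔI = 63010 − 57900 = 5110; midpoint Ī = (57900 + 63010)/2 = 60455.
η = (ΔQ/Q̄) ÷ (ΔI/Ī) = (18.6/88.3) ÷ (5110/60455) = 2.492.
η > 1 ⇒ luxury.

2.492 (luxury)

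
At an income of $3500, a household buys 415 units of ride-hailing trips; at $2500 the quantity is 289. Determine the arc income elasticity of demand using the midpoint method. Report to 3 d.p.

ΔQ = 289 − 415 = -126; midpoint Q̄ = (415 + 289)/2 = 352.
ΔI = 2500 − 3500 = -1000; midpoint Ī = (3500 + 2500)/2 = 3000.
η = (ΔQ/Q̄) ÷ (ΔI/Ī) = (-126/352) ÷ (-1000/3000) = 1.074.

1.074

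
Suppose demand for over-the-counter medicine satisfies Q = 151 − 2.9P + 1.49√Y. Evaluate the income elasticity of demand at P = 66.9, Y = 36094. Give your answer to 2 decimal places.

0.59

At P = 66.9, Y = 36094: Q = 240.066.
Holding P constant, ∂Q/∂Y = 1.49/(2√Y) = 0.00392138.
η_Y = (∂Q/∂Y)·(Y/Q) = 0.00392138 × (36094/240.066) = 0.59.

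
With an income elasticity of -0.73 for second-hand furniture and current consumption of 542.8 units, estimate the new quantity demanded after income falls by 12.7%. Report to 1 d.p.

593.1

%ΔQ ≈ η × %ΔI = -0.73 × (-12.7%) = 9.271%.
New Q ≈ 542.8 × (1 + 0.09271) = 593.1.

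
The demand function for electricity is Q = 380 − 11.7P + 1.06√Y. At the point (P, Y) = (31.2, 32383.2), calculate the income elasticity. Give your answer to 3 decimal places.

At P = 31.2, Y = 32383.2: Q = 205.711.
Holding P constant, ∂Q/∂Y = 1.06/(2√Y) = 0.00294521.
η_Y = (∂Q/∂Y)·(Y/Q) = 0.00294521 × (32383.2/205.711) = 0.464.

0.464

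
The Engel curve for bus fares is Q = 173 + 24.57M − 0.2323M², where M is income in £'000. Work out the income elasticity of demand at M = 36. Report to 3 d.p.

At M = 36: Q = 756.4592.
dQ/dM = 24.57 − 0.4646M = 7.84440.
η = (dQ/dM)·(M/Q) = 7.84440 × (36/756.4592) = 0.373.

0.373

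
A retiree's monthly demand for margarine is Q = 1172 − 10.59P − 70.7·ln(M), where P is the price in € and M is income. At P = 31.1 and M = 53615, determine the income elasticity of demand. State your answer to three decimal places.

-0.972

At P = 31.1, M = 53615: Q = 72.757.
Holding P constant, ∂Q/∂M = -70.7/M = -0.00131866.
η_M = (∂Q/∂M)·(M/Q) = -0.00131866 × (53615/72.757) = -0.972.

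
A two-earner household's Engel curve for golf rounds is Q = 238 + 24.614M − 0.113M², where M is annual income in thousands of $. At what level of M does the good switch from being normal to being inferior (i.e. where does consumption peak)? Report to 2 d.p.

dQ/dM = 24.614 − 0.226M.
The good is inferior where dQ/dM < 0. Setting dQ/dM = 0 gives M = 24.614 / 0.226 = 108.91.

108.91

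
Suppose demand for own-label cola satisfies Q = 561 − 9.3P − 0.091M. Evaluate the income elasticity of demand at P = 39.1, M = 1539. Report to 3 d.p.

At P = 39.1, M = 1539: Q = 57.321.
Holding P constant, ∂Q/∂M = −0.091.
η_M = (∂Q/∂M)·(M/Q) = -0.091 × (1539/57.321) = -2.443.

-2.443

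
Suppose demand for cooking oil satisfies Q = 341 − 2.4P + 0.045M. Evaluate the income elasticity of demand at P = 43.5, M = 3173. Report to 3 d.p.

0.376

At P = 43.5, M = 3173: Q = 379.385.
Holding P constant, ∂Q/∂M = 0.045.
η_M = (∂Q/∂M)·(M/Q) = 0.045 × (3173/379.385) = 0.376.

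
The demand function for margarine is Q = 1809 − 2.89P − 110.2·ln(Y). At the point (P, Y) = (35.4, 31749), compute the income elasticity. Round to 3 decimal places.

At P = 35.4, Y = 31749: Q = 564.403.
Holding P constant, ∂Q/∂Y = -110.2/Y = -0.00347098.
η_Y = (∂Q/∂Y)·(Y/Q) = -0.00347098 × (31749/564.403) = -0.195.

-0.195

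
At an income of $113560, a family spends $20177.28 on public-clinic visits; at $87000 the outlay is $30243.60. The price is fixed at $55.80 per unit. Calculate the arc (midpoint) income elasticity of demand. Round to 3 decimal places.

-1.508

With a constant price, Q₁ = 20177.28/55.80 = 361.600 and Q₂ = 30243.60/55.80 = 542.000 (equivalently, work directly with expenditure since P cancels).
Midpoint %ΔQ = (30243.60 − 20177.28)/25210.44 = 0.39929; midpoint %ΔI = (87000 − 113560)/100280 = -0.26486.
η = 0.39929 / -0.26486 = -1.508.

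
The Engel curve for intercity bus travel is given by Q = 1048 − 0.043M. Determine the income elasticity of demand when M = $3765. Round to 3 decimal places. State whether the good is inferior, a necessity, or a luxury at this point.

At M = 3765: Q = 886.105.
dQ/dM = −0.043.
η = (dQ/dM)·(M/Q) = -0.043 × (3765/886.105) = -0.183.
Since η < 0, the good is an inferior good.

-0.183 (inferior good)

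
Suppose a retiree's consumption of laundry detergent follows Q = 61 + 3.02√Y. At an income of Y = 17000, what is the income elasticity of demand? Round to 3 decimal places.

0.433

At Y = 17000: Q = 454.760.
dQ/dY = 3.02/(2√Y) = 0.0115812 at this income.
η = (dQ/dY)·(Y/Q) = 0.0115812 × (17000/454.760) = 0.433.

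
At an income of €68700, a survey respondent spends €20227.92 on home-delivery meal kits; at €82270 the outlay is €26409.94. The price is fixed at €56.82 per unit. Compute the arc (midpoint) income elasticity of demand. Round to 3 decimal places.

With a constant price, Q₁ = 20227.92/56.82 = 356.000 and Q₂ = 26409.94/56.82 = 464.800 (equivalently, work directly with expenditure since P cancels).
Midpoint %ΔQ = (26409.94 − 20227.92)/23318.93 = 0.26511; midpoint %ΔI = (82270 − 68700)/75485 = 0.17977.
η = 0.26511 / 0.17977 = 1.475.

1.475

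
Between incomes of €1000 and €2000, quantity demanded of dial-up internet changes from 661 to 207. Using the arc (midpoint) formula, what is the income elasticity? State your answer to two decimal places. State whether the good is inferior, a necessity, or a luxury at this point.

ΔQ = 207 − 661 = -454; midpoint Q̄ = (661 + 207)/2 = 434.
ΔI = 2000 − 1000 = 1000; midpoint Ī = (1000 + 2000)/2 = 1500.
η = (ΔQ/Q̄) ÷ (ΔI/Ī) = (-454/434) ÷ (1000/1500) = -1.57.
η < 0 ⇒ inferior good.

-1.57 (inferior good)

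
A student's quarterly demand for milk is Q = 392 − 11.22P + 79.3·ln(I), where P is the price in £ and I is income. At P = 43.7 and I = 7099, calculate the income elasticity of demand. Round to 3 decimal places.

At P = 43.7, I = 7099: Q = 604.895.
Holding P constant, ∂Q/∂I = 79.3/I = 0.0111706.
η_I = (∂Q/∂I)·(I/Q) = 0.0111706 × (7099/604.895) = 0.131.

0.131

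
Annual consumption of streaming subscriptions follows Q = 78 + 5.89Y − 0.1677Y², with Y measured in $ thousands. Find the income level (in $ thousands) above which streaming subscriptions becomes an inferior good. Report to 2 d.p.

dQ/dY = 5.89 − 0.3354Y.
The good is inferior where dQ/dY < 0. Setting dQ/dY = 0 gives Y = 5.89 / 0.3354 = 17.56.

17.56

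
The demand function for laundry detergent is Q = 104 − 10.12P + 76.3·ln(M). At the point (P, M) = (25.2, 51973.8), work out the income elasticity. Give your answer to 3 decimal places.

0.113

At P = 25.2, M = 51973.8: Q = 677.479.
Holding P constant, ∂Q/∂M = 76.3/M = 0.00146805.
η_M = (∂Q/∂M)·(M/Q) = 0.00146805 × (51973.8/677.479) = 0.113.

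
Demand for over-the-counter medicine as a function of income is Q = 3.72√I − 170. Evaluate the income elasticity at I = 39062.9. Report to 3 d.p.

0.650

At I = 39062.9: Q = 565.233.
dQ/dI = 3.72/(2√I) = 0.00941089 at this income.
η = (dQ/dI)·(I/Q) = 0.00941089 × (39062.9/565.233) = 0.650.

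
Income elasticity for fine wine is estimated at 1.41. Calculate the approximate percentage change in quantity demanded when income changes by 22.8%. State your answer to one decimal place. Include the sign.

32.1%

%ΔQ ≈ η × %ΔI = 1.41 × 22.8% = 32.1%.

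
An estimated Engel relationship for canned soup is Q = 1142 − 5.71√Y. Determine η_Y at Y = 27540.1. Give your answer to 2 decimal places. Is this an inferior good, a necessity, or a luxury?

-2.44 (inferior good)

At Y = 27540.1: Q = 194.414.
dQ/dY = -5.71/(2√Y) = -0.0172038 at this income.
η = (dQ/dY)·(Y/Q) = -0.0172038 × (27540.1/194.414) = -2.44.
Since η < 0, the good is an inferior good.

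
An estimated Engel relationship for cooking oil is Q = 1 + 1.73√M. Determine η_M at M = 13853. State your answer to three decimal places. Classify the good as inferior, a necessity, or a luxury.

0.498 (necessity)

At M = 13853: Q = 204.619.
dQ/dM = 1.73/(2√M) = 0.00734927 at this income.
η = (dQ/dM)·(M/Q) = 0.00734927 × (13853/204.619) = 0.498.
Since 0 < η < 1, the good is a necessity.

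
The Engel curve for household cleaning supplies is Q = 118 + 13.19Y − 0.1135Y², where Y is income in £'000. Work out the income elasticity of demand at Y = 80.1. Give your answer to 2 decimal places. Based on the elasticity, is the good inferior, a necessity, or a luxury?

-0.90 (inferior good)

At Y = 80.1: Q = 446.3019.
dQ/dY = 13.19 − 0.227Y = -4.99270.
η = (dQ/dY)·(Y/Q) = -4.99270 × (80.1/446.3019) = -0.90.
η < 0 ⇒ inferior good.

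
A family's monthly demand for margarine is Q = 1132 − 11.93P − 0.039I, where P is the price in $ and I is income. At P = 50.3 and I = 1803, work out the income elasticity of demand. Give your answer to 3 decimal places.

-0.152

At P = 50.3, I = 1803: Q = 461.604.
Holding P constant, ∂Q/∂I = −0.039.
η_I = (∂Q/∂I)·(I/Q) = -0.039 × (1803/461.604) = -0.152.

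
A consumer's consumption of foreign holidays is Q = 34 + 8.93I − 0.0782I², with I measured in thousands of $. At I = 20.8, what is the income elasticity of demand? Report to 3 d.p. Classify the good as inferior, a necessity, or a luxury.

0.635 (necessity)

At I = 20.8: Q = 185.9116.
dQ/dI = 8.93 − 0.1564I = 5.67688.
η = (dQ/dI)·(I/Q) = 5.67688 × (20.8/185.9116) = 0.635.
0 < η < 1 ⇒ necessity.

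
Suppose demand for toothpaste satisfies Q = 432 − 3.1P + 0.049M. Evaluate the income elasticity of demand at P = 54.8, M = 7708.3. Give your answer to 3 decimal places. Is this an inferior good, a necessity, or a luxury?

0.590 (necessity)

At P = 54.8, M = 7708.3: Q = 639.827.
Holding P constant, ∂Q/∂M = 0.049.
η_M = (∂Q/∂M)·(M/Q) = 0.049 × (7708.3/639.827) = 0.590.
Since 0 < η < 1, this is a necessity.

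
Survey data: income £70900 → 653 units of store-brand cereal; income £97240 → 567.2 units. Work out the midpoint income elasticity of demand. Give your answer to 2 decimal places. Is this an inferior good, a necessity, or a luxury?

ΔQ = 567.2 − 653 = -85.8; midpoint Q̄ = (653 + 567.2)/2 = 610.1.
ΔI = 97240 − 70900 = 26340; midpoint Ī = (70900 + 97240)/2 = 84070.
η = (ΔQ/Q̄) ÷ (ΔI/Ī) = (-85.8/610.1) ÷ (26340/84070) = -0.45.
η < 0 ⇒ inferior good.

-0.45 (inferior good)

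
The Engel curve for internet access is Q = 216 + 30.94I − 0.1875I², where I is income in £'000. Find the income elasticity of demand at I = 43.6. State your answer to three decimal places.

0.526

At I = 43.6: Q = 1208.5540.
dQ/dI = 30.94 − 0.375I = 14.59000.
η = (dQ/dI)·(I/Q) = 14.59000 × (43.6/1208.5540) = 0.526.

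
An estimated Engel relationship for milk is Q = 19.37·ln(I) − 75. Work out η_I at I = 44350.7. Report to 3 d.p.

At I = 44350.7: Q = 132.257.
dQ/dI = 19.37/I = 0.000436746 at this income.
η = (dQ/dI)·(I/Q) = 0.000436746 × (44350.7/132.257) = 0.146.

0.146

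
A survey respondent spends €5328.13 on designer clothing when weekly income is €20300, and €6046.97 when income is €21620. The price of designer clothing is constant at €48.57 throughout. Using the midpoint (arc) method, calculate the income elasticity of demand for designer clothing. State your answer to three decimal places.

With a constant price, Q₁ = 5328.13/48.57 = 109.700 and Q₂ = 6046.97/48.57 = 124.500 (equivalently, work directly with expenditure since P cancels).
Midpoint %ΔQ = (6046.97 − 5328.13)/5687.55 = 0.12639; midpoint %ΔI = (21620 − 20300)/20960 = 0.06298.
η = 0.12639 / 0.06298 = 2.007.

2.007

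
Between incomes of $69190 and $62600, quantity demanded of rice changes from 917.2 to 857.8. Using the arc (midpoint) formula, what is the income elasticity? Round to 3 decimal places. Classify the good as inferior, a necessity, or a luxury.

0.669 (necessity)

ΔQ = 857.8 − 917.2 = -59.4; midpoint Q̄ = (917.2 + 857.8)/2 = 887.5.
ΔI = 62600 − 69190 = -6590; midpoint Ī = (69190 + 62600)/2 = 65895.
η = (ΔQ/Q̄) ÷ (ΔI/Ī) = (-59.4/887.5) ÷ (-6590/65895) = 0.669.
0 < η < 1 ⇒ necessity.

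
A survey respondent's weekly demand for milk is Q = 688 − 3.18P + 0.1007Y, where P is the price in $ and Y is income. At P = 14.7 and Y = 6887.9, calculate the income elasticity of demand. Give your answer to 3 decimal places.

0.520

At P = 14.7, Y = 6887.9: Q = 1334.866.
Holding P constant, ∂Q/∂Y = 0.1007.
η_Y = (∂Q/∂Y)·(Y/Q) = 0.1007 × (6887.9/1334.866) = 0.520.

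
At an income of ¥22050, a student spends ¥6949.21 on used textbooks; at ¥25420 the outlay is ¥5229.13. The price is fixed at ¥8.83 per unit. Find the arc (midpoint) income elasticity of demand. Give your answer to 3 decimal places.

-1.990

With a constant price, Q₁ = 6949.21/8.83 = 787.000 and Q₂ = 5229.13/8.83 = 592.200 (equivalently, work directly with expenditure since P cancels).
Midpoint %ΔQ = (5229.13 − 6949.21)/6089.17 = -0.28248; midpoint %ΔI = (25420 − 22050)/23735 = 0.14198.
η = -0.28248 / 0.14198 = -1.990.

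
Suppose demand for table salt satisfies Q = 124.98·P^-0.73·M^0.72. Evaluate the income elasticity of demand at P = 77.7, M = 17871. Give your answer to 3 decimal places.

0.720

For a multiplicative demand Q = A·P^α·M^β, the income elasticity is β everywhere.
Here β = 0.72, so η = 0.720.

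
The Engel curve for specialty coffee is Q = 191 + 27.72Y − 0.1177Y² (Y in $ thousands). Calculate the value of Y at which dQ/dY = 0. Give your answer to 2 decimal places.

117.76

dQ/dY = 27.72 − 0.2354Y.
The good is inferior where dQ/dY < 0. Setting dQ/dY = 0 gives Y = 27.72 / 0.2354 = 117.76.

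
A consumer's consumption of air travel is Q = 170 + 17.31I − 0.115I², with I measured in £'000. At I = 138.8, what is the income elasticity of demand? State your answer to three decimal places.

At I = 138.8: Q = 357.1024.
dQ/dI = 17.31 − 0.23I = -14.61400.
η = (dQ/dI)·(I/Q) = -14.61400 × (138.8/357.1024) = -5.680.

-5.680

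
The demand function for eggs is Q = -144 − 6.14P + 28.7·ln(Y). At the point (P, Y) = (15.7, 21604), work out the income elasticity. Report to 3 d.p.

At P = 15.7, Y = 21604: Q = 46.046.
Holding P constant, ∂Q/∂Y = 28.7/Y = 0.00132846.
η_Y = (∂Q/∂Y)·(Y/Q) = 0.00132846 × (21604/46.046) = 0.623.

0.623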